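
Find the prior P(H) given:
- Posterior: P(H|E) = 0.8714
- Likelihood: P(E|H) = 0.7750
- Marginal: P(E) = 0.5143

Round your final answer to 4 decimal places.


From Bayes' theorem: P(H|E) = P(E|H) × P(H) / P(E)

Rearranging for P(H):
P(H) = P(H|E) × P(E) / P(E|H)
     = 0.8714 × 0.5143 / 0.7750
     = 0.44816102 / 0.7750
     = 0.5783


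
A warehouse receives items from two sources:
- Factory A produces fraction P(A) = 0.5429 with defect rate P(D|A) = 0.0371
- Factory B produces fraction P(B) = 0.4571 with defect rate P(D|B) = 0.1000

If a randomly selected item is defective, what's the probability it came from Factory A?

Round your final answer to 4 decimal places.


Let A = from Factory A, D = defective

Given:
- P(A) = 0.5429, P(B) = 0.4571
- P(D|A) = 0.0371, P(D|B) = 0.1000

Step 1: Find P(D)
P(D) = P(D|A)P(A) + P(D|B)P(B)
     = 0.0371 × 0.5429 + 0.1000 × 0.4571
     = 0.02014159 + 0.04571000
     = 0.06585159

Step 2: Apply Bayes' theorem
P(A|D) = P(D|A)P(A) / P(D)
       = 0.02014159 / 0.06585159
       = 0.3059


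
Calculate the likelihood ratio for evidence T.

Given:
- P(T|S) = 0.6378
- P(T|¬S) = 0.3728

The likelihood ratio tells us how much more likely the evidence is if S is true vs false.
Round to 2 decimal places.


Likelihood Ratio (LR) = P(T|S) / P(T|¬S)

LR = 0.6378 / 0.3728
   = 1.71

The evidence is 1.71 times more likely if S is true than if S is false.
Since LR > 1, the evidence supports S over ¬S.


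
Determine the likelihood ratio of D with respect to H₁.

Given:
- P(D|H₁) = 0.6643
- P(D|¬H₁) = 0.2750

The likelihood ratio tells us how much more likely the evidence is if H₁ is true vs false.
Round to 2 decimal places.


Likelihood Ratio (LR) = P(D|H₁) / P(D|¬H₁)

LR = 0.6643 / 0.2750
   = 2.42

The evidence is 2.42 times more likely if H₁ is true than if H₁ is false.
LR > 1, so observing D raises the odds in favor of H₁.


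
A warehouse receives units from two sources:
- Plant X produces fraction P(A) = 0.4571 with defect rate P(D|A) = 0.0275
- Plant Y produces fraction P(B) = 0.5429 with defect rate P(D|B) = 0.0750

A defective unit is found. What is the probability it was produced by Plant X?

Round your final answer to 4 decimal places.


Let A = from Plant X, D = defective

Given:
- P(A) = 0.4571, P(B) = 0.5429
- P(D|A) = 0.0275, P(D|B) = 0.0750

Step 1: Find P(D)
P(D) = P(D|A)P(A) + P(D|B)P(B)
     = 0.0275 × 0.4571 + 0.0750 × 0.5429
     = 0.01257025 + 0.04071750
     = 0.05328775

Step 2: Apply Bayes' theorem
P(A|D) = P(D|A)P(A) / P(D)
       = 0.01257025 / 0.05328775
       = 0.2359


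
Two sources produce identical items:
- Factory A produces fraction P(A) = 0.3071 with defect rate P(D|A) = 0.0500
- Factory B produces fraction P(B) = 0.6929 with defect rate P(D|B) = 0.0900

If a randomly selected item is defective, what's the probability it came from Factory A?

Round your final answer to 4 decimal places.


Let A = from Factory A, D = defective

Given:
- P(A) = 0.3071, P(B) = 0.6929
- P(D|A) = 0.0500, P(D|B) = 0.0900

Step 1: Find P(D)
P(D) = P(D|A)P(A) + P(D|B)P(B)
     = 0.0500 × 0.3071 + 0.0900 × 0.6929
     = 0.01535500 + 0.06236100
     = 0.07771600

Step 2: Apply Bayes' theorem
P(A|D) = P(D|A)P(A) / P(D)
       = 0.01535500 / 0.07771600
       = 0.1976


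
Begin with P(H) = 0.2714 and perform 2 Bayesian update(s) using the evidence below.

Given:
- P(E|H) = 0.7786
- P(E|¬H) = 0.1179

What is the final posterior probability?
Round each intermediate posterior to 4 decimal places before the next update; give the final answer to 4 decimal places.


Sequential Bayesian updating:

Initial prior: P(H) = 0.2714

Update 1:
  P(E) = 0.7786 × 0.2714 + 0.1179 × 0.7286 = 0.21131204 + 0.08590194 = 0.29721398
  P(H|E) = 0.21131204 / 0.29721398 = 0.7110

Update 2:
  P(E) = 0.7786 × 0.7110 + 0.1179 × 0.2890 = 0.55358460 + 0.03407310 = 0.58765770
  P(H|E) = 0.55358460 / 0.58765770 = 0.9420

Final posterior: 0.9420


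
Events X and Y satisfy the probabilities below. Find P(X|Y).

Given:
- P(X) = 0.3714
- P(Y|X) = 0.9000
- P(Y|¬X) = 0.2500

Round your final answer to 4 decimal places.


Bayes' theorem: P(X|Y) = P(Y|X) × P(X) / P(Y)

Step 1: Calculate P(Y) using law of total probability
P(Y) = P(Y|X)P(X) + P(Y|¬X)P(¬X)
     = 0.9000 × 0.3714 + 0.2500 × 0.6286
     = 0.33426000 + 0.15715000
     = 0.49141000

Step 2: Apply Bayes' theorem
P(X|Y) = P(Y|X) × P(X) / P(Y)
       = 0.33426000 / 0.49141000
       = 0.6802


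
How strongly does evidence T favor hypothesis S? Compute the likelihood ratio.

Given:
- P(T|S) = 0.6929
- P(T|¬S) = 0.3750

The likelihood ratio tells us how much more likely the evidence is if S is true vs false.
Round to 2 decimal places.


Likelihood Ratio (LR) = P(T|S) / P(T|¬S)

LR = 0.6929 / 0.3750
   = 1.85

The evidence is 1.85 times more likely if S is true than if S is false.
Because LR exceeds 1, T is evidence for S.


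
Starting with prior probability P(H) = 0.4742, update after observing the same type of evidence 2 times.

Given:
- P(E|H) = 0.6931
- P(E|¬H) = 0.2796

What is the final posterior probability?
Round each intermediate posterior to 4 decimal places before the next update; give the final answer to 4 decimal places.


Sequential Bayesian updating:

Initial prior: P(H) = 0.4742

Update 1:
  P(E) = 0.6931 × 0.4742 + 0.2796 × 0.5258 = 0.32866802 + 0.14701368 = 0.47568170
  P(H|E) = 0.32866802 / 0.47568170 = 0.6909

Update 2:
  P(E) = 0.6931 × 0.6909 + 0.2796 × 0.3091 = 0.47886279 + 0.08642436 = 0.56528715
  P(H|E) = 0.47886279 / 0.56528715 = 0.8471

Final posterior: 0.8471


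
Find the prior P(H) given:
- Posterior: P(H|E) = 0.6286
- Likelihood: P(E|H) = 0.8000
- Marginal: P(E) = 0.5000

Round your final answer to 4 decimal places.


From Bayes' theorem: P(H|E) = P(E|H) × P(H) / P(E)

Rearranging for P(H):
P(H) = P(H|E) × P(E) / P(E|H)
     = 0.6286 × 0.5000 / 0.8000
     = 0.31430000 / 0.8000
     = 0.3929


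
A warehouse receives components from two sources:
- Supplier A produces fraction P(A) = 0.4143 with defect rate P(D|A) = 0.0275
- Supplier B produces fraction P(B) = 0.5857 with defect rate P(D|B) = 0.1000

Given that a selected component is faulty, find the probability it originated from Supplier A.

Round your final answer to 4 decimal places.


Let A = from Supplier A, D = faulty

Given:
- P(A) = 0.4143, P(B) = 0.5857
- P(D|A) = 0.0275, P(D|B) = 0.1000

Step 1: Find P(D)
P(D) = P(D|A)P(A) + P(D|B)P(B)
     = 0.0275 × 0.4143 + 0.1000 × 0.5857
     = 0.01139325 + 0.05857000
     = 0.06996325

Step 2: Apply Bayes' theorem
P(A|D) = P(D|A)P(A) / P(D)
       = 0.01139325 / 0.06996325
       = 0.1628


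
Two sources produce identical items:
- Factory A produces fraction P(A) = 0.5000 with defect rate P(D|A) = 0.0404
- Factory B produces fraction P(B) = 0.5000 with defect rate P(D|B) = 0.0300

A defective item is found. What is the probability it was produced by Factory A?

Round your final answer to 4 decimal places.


Let A = from Factory A, D = defective

Given:
- P(A) = 0.5000, P(B) = 0.5000
- P(D|A) = 0.0404, P(D|B) = 0.0300

Step 1: Find P(D)
P(D) = P(D|A)P(A) + P(D|B)P(B)
     = 0.0404 × 0.5000 + 0.0300 × 0.5000
     = 0.02020000 + 0.01500000
     = 0.03520000

Step 2: Apply Bayes' theorem
P(A|D) = P(D|A)P(A) / P(D)
       = 0.02020000 / 0.03520000
       = 0.5739


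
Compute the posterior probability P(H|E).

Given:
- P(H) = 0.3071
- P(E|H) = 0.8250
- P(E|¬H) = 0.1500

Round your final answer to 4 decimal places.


Bayes' theorem: P(H|E) = P(E|H) × P(H) / P(E)

Step 1: Calculate P(E) using law of total probability
P(E) = P(E|H)P(H) + P(E|¬H)P(¬H)
     = 0.8250 × 0.3071 + 0.1500 × 0.6929
     = 0.25335750 + 0.10393500
     = 0.35729250

Step 2: Apply Bayes' theorem
P(H|E) = P(E|H) × P(H) / P(E)
       = 0.25335750 / 0.35729250
       = 0.7091


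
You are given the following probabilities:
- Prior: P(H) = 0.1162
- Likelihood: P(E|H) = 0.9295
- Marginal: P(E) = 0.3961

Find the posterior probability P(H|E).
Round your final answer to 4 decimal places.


Using Bayes' theorem:

P(H|E) = P(E|H) × P(H) / P(E)
       = 0.9295 × 0.1162 / 0.3961
       = 0.10800790 / 0.3961
       = 0.2727

The evidence strengthens our belief in H.
Prior: 0.1162 → Posterior: 0.2727


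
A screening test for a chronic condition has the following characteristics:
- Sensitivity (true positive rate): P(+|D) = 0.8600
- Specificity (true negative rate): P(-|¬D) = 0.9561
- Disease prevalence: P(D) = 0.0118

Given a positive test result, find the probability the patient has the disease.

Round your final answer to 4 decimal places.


Let D = has disease, + = positive test

Given:
- P(D) = 0.0118 (prevalence)
- P(+|D) = 0.8600 (sensitivity)
- P(-|¬D) = 0.9561 (specificity)
- P(+|¬D) = 0.0439 (false positive rate = 1 - specificity)

Step 1: Find P(+)
P(+) = P(+|D)P(D) + P(+|¬D)P(¬D)
     = 0.8600 × 0.0118 + 0.0439 × 0.9882
     = 0.01014800 + 0.04338198
     = 0.05352998

Step 2: Apply Bayes' theorem for P(D|+)
P(D|+) = P(+|D)P(D) / P(+)
       = 0.01014800 / 0.05352998
       = 0.1896


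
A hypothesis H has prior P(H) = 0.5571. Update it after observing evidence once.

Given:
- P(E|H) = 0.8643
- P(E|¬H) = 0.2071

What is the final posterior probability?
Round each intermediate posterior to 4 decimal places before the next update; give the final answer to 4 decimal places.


Sequential Bayesian updating:

Initial prior: P(H) = 0.5571

Update 1:
  P(E) = 0.8643 × 0.5571 + 0.2071 × 0.4429 = 0.48150153 + 0.09172459 = 0.57322612
  P(H|E) = 0.48150153 / 0.57322612 = 0.8400

Final posterior: 0.8400


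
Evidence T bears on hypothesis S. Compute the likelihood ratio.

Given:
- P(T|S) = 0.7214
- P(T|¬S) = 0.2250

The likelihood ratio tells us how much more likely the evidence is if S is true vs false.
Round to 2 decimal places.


Likelihood Ratio (LR) = P(T|S) / P(T|¬S)

LR = 0.7214 / 0.2250
   = 3.21

The evidence is 3.21 times more likely if S is true than if S is false.
LR > 1, so observing T raises the odds in favor of S.


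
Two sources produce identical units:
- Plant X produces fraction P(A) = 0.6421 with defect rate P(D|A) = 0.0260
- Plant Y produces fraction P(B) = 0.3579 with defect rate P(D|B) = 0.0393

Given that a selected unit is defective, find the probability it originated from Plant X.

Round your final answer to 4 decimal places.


Let A = from Plant X, D = defective

Given:
- P(A) = 0.6421, P(B) = 0.3579
- P(D|A) = 0.0260, P(D|B) = 0.0393

Step 1: Find P(D)
P(D) = P(D|A)P(A) + P(D|B)P(B)
     = 0.0260 × 0.6421 + 0.0393 × 0.3579
     = 0.01669460 + 0.01406547
     = 0.03076007

Step 2: Apply Bayes' theorem
P(A|D) = P(D|A)P(A) / P(D)
       = 0.01669460 / 0.03076007
       = 0.5427


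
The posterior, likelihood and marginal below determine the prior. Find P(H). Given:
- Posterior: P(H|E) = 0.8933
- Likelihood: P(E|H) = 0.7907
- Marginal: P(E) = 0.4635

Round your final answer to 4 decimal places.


From Bayes' theorem: P(H|E) = P(E|H) × P(H) / P(E)

Rearranging for P(H):
P(H) = P(H|E) × P(E) / P(E|H)
     = 0.8933 × 0.4635 / 0.7907
     = 0.41404455 / 0.7907
     = 0.5236


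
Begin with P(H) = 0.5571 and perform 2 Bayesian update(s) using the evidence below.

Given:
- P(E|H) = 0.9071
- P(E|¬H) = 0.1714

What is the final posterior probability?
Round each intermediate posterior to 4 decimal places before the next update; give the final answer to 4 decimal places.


Sequential Bayesian updating:

Initial prior: P(H) = 0.5571

Update 1:
  P(E) = 0.9071 × 0.5571 + 0.1714 × 0.4429 = 0.50534541 + 0.07591306 = 0.58125847
  P(H|E) = 0.50534541 / 0.58125847 = 0.8694

Update 2:
  P(E) = 0.9071 × 0.8694 + 0.1714 × 0.1306 = 0.78863274 + 0.02238484 = 0.81101758
  P(H|E) = 0.78863274 / 0.81101758 = 0.9724

Final posterior: 0.9724


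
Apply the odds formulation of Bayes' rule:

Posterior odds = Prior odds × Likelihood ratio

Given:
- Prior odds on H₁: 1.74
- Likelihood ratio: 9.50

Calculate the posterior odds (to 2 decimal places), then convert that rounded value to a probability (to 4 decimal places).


Step 1: Calculate posterior odds
Posterior odds = Prior odds × LR
               = 1.74 × 9.50
               = 16.53

Step 2: Convert to probability
P(H₁|E) = Posterior odds / (1 + Posterior odds)
       = 16.53 / (1 + 16.53)
       = 16.53 / 17.53
       = 0.9430

The evidence increased P(H₁) from 0.6350 to 0.9430.


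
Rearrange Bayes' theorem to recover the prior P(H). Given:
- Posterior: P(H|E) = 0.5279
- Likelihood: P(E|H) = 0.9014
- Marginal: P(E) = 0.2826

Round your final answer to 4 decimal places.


From Bayes' theorem: P(H|E) = P(E|H) × P(H) / P(E)

Rearranging for P(H):
P(H) = P(H|E) × P(E) / P(E|H)
     = 0.5279 × 0.2826 / 0.9014
     = 0.14918454 / 0.9014
     = 0.1655


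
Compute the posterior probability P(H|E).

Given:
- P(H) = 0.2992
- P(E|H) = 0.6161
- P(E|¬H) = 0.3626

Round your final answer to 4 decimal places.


Bayes' theorem: P(H|E) = P(E|H) × P(H) / P(E)

Step 1: Calculate P(E) using law of total probability
P(E) = P(E|H)P(H) + P(E|¬H)P(¬H)
     = 0.6161 × 0.2992 + 0.3626 × 0.7008
     = 0.18433712 + 0.25411008
     = 0.43844720

Step 2: Apply Bayes' theorem
P(H|E) = P(E|H) × P(H) / P(E)
       = 0.18433712 / 0.43844720
       = 0.4204


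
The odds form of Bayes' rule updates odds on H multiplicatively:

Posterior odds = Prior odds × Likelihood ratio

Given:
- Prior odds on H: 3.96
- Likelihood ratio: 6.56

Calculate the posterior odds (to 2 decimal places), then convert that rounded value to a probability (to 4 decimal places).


Step 1: Calculate posterior odds
Posterior odds = Prior odds × LR
               = 3.96 × 6.56
               = 25.98

Step 2: Convert to probability
P(H|E) = Posterior odds / (1 + Posterior odds)
       = 25.98 / (1 + 25.98)
       = 25.98 / 26.98
       = 0.9629

The evidence increased P(H) from 0.7984 to 0.9629.


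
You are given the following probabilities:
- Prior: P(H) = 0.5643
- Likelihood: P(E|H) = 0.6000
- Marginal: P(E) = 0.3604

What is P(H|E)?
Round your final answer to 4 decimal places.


Using Bayes' theorem:

P(H|E) = P(E|H) × P(H) / P(E)
       = 0.6000 × 0.5643 / 0.3604
       = 0.33858000 / 0.3604
       = 0.9395

The evidence strengthens our belief in H.
Prior: 0.5643 → Posterior: 0.9395


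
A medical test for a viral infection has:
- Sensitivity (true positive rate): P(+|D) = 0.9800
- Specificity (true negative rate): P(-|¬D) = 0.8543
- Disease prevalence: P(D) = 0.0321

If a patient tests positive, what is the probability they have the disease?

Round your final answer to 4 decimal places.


Let D = has disease, + = positive test

Given:
- P(D) = 0.0321 (prevalence)
- P(+|D) = 0.9800 (sensitivity)
- P(-|¬D) = 0.8543 (specificity)
- P(+|¬D) = 0.1457 (false positive rate = 1 - specificity)

Step 1: Find P(+)
P(+) = P(+|D)P(D) + P(+|¬D)P(¬D)
     = 0.9800 × 0.0321 + 0.1457 × 0.9679
     = 0.03145800 + 0.14102303
     = 0.17248103

Step 2: Apply Bayes' theorem for P(D|+)
P(D|+) = P(+|D)P(D) / P(+)
       = 0.03145800 / 0.17248103
       = 0.1824


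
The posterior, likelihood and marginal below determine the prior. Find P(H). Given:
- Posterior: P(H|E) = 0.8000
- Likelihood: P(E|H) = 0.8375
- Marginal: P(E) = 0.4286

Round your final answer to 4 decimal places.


From Bayes' theorem: P(H|E) = P(E|H) × P(H) / P(E)

Rearranging for P(H):
P(H) = P(H|E) × P(E) / P(E|H)
     = 0.8000 × 0.4286 / 0.8375
     = 0.34288000 / 0.8375
     = 0.4094


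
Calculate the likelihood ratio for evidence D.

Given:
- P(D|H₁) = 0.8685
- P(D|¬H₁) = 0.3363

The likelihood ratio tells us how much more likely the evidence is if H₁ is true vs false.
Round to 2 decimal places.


Likelihood Ratio (LR) = P(D|H₁) / P(D|¬H₁)

LR = 0.8685 / 0.3363
   = 2.58

The evidence is 2.58 times more likely if H₁ is true than if H₁ is false.
LR > 1, so observing D raises the odds in favor of H₁.


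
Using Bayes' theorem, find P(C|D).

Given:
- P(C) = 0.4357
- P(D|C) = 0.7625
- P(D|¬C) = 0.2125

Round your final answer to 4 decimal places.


Bayes' theorem: P(C|D) = P(D|C) × P(C) / P(D)

Step 1: Calculate P(D) using law of total probability
P(D) = P(D|C)P(C) + P(D|¬C)P(¬C)
     = 0.7625 × 0.4357 + 0.2125 × 0.5643
     = 0.33222125 + 0.11991375
     = 0.45213500

Step 2: Apply Bayes' theorem
P(C|D) = P(D|C) × P(C) / P(D)
       = 0.33222125 / 0.45213500
       = 0.7348


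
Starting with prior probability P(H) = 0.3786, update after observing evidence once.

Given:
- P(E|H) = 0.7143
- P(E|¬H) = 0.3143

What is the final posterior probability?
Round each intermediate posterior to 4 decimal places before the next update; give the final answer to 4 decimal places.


Sequential Bayesian updating:

Initial prior: P(H) = 0.3786

Update 1:
  P(E) = 0.7143 × 0.3786 + 0.3143 × 0.6214 = 0.27043398 + 0.19530602 = 0.46574000
  P(H|E) = 0.27043398 / 0.46574000 = 0.5807

Final posterior: 0.5807


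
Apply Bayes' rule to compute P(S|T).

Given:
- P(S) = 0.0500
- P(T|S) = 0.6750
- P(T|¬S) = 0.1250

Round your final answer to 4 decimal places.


Bayes' theorem: P(S|T) = P(T|S) × P(S) / P(T)

Step 1: Calculate P(T) using law of total probability
P(T) = P(T|S)P(S) + P(T|¬S)P(¬S)
     = 0.6750 × 0.0500 + 0.1250 × 0.9500
     = 0.03375000 + 0.11875000
     = 0.15250000

Step 2: Apply Bayes' theorem
P(S|T) = P(T|S) × P(S) / P(T)
       = 0.03375000 / 0.15250000
       = 0.2213


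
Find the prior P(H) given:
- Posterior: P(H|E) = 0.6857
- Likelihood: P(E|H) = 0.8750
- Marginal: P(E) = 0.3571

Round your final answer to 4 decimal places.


From Bayes' theorem: P(H|E) = P(E|H) × P(H) / P(E)

Rearranging for P(H):
P(H) = P(H|E) × P(E) / P(E|H)
     = 0.6857 × 0.3571 / 0.8750
     = 0.24486347 / 0.8750
     = 0.2798


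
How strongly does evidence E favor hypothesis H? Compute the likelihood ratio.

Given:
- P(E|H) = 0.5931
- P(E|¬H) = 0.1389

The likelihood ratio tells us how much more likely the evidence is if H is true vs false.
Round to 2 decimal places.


Likelihood Ratio (LR) = P(E|H) / P(E|¬H)

LR = 0.5931 / 0.1389
   = 4.27

The evidence is 4.27 times more likely if H is true than if H is false.
Since LR > 1, the evidence supports H over ¬H.


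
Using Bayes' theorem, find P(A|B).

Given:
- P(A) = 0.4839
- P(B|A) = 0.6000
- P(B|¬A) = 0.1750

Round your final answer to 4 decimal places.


Bayes' theorem: P(A|B) = P(B|A) × P(A) / P(B)

Step 1: Calculate P(B) using law of total probability
P(B) = P(B|A)P(A) + P(B|¬A)P(¬A)
     = 0.6000 × 0.4839 + 0.1750 × 0.5161
     = 0.29034000 + 0.09031750
     = 0.38065750

Step 2: Apply Bayes' theorem
P(A|B) = P(B|A) × P(A) / P(B)
       = 0.29034000 / 0.38065750
       = 0.7627


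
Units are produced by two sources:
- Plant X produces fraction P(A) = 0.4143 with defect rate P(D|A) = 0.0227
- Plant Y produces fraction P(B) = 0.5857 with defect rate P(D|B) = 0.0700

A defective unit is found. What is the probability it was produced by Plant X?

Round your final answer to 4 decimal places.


Let A = from Plant X, D = defective

Given:
- P(A) = 0.4143, P(B) = 0.5857
- P(D|A) = 0.0227, P(D|B) = 0.0700

Step 1: Find P(D)
P(D) = P(D|A)P(A) + P(D|B)P(B)
     = 0.0227 × 0.4143 + 0.0700 × 0.5857
     = 0.00940461 + 0.04099900
     = 0.05040361

Step 2: Apply Bayes' theorem
P(A|D) = P(D|A)P(A) / P(D)
       = 0.00940461 / 0.05040361
       = 0.1866


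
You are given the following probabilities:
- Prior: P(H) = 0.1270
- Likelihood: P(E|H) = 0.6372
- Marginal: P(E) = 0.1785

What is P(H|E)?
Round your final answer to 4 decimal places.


Using Bayes' theorem:

P(H|E) = P(E|H) × P(H) / P(E)
       = 0.6372 × 0.1270 / 0.1785
       = 0.08092440 / 0.1785
       = 0.4534

The evidence strengthens our belief in H.
Prior: 0.1270 → Posterior: 0.4534


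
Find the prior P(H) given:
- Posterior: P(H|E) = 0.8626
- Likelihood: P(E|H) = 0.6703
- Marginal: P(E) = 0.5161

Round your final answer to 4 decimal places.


From Bayes' theorem: P(H|E) = P(E|H) × P(H) / P(E)

Rearranging for P(H):
P(H) = P(H|E) × P(E) / P(E|H)
     = 0.8626 × 0.5161 / 0.6703
     = 0.44518786 / 0.6703
     = 0.6642


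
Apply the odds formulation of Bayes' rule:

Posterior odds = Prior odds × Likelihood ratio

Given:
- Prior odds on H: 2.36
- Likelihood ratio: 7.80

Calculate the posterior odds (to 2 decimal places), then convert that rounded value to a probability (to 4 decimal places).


Step 1: Calculate posterior odds
Posterior odds = Prior odds × LR
               = 2.36 × 7.80
               = 18.41

Step 2: Convert to probability
P(H|E) = Posterior odds / (1 + Posterior odds)
       = 18.41 / (1 + 18.41)
       = 18.41 / 19.41
       = 0.9485

The evidence increased P(H) from 0.7024 to 0.9485.


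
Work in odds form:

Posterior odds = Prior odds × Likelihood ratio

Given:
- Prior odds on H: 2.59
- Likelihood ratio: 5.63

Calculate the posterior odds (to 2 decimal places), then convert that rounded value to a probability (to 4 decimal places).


Step 1: Calculate posterior odds
Posterior odds = Prior odds × LR
               = 2.59 × 5.63
               = 14.58

Step 2: Convert to probability
P(H|E) = Posterior odds / (1 + Posterior odds)
       = 14.58 / (1 + 14.58)
       = 14.58 / 15.58
       = 0.9358

The evidence increased P(H) from 0.7214 to 0.9358.


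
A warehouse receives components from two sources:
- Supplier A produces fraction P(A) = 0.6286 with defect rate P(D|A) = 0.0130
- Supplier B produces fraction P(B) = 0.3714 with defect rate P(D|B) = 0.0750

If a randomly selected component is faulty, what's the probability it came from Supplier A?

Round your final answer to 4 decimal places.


Let A = from Supplier A, D = faulty

Given:
- P(A) = 0.6286, P(B) = 0.3714
- P(D|A) = 0.0130, P(D|B) = 0.0750

Step 1: Find P(D)
P(D) = P(D|A)P(A) + P(D|B)P(B)
     = 0.0130 × 0.6286 + 0.0750 × 0.3714
     = 0.00817180 + 0.02785500
     = 0.03602680

Step 2: Apply Bayes' theorem
P(A|D) = P(D|A)P(A) / P(D)
       = 0.00817180 / 0.03602680
       = 0.2268


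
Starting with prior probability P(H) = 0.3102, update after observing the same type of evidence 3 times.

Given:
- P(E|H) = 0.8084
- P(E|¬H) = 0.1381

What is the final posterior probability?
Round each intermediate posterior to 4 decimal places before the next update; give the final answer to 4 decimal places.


Sequential Bayesian updating:

Initial prior: P(H) = 0.3102

Update 1:
  P(E) = 0.8084 × 0.3102 + 0.1381 × 0.6898 = 0.25076568 + 0.09526138 = 0.34602706
  P(H|E) = 0.25076568 / 0.34602706 = 0.7247

Update 2:
  P(E) = 0.8084 × 0.7247 + 0.1381 × 0.2753 = 0.58584748 + 0.03801893 = 0.62386641
  P(H|E) = 0.58584748 / 0.62386641 = 0.9391

Update 3:
  P(E) = 0.8084 × 0.9391 + 0.1381 × 0.0609 = 0.75916844 + 0.00841029 = 0.76757873
  P(H|E) = 0.75916844 / 0.76757873 = 0.9890

Final posterior: 0.9890


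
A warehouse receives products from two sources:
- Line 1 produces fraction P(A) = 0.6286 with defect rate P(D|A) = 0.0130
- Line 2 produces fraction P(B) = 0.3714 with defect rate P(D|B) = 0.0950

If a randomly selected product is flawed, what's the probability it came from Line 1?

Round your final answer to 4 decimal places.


Let A = from Line 1, D = flawed

Given:
- P(A) = 0.6286, P(B) = 0.3714
- P(D|A) = 0.0130, P(D|B) = 0.0950

Step 1: Find P(D)
P(D) = P(D|A)P(A) + P(D|B)P(B)
     = 0.0130 × 0.6286 + 0.0950 × 0.3714
     = 0.00817180 + 0.03528300
     = 0.04345480

Step 2: Apply Bayes' theorem
P(A|D) = P(D|A)P(A) / P(D)
       = 0.00817180 / 0.04345480
       = 0.1881


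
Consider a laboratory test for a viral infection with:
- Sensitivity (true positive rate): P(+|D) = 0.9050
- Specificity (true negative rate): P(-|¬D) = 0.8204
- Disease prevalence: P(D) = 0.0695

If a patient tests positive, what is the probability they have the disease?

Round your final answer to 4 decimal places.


Let D = has disease, + = positive test

Given:
- P(D) = 0.0695 (prevalence)
- P(+|D) = 0.9050 (sensitivity)
- P(-|¬D) = 0.8204 (specificity)
- P(+|¬D) = 0.1796 (false positive rate = 1 - specificity)

Step 1: Find P(+)
P(+) = P(+|D)P(D) + P(+|¬D)P(¬D)
     = 0.9050 × 0.0695 + 0.1796 × 0.9305
     = 0.06289750 + 0.16711780
     = 0.23001530

Step 2: Apply Bayes' theorem for P(D|+)
P(D|+) = P(+|D)P(D) / P(+)
       = 0.06289750 / 0.23001530
       = 0.2734


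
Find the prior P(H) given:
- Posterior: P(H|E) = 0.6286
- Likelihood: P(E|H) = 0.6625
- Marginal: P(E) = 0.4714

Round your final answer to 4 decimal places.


From Bayes' theorem: P(H|E) = P(E|H) × P(H) / P(E)

Rearranging for P(H):
P(H) = P(H|E) × P(E) / P(E|H)
     = 0.6286 × 0.4714 / 0.6625
     = 0.29632204 / 0.6625
     = 0.4473


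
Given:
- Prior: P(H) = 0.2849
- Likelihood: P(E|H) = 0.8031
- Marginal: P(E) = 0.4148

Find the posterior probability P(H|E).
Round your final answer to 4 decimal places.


Using Bayes' theorem:

P(H|E) = P(E|H) × P(H) / P(E)
       = 0.8031 × 0.2849 / 0.4148
       = 0.22880319 / 0.4148
       = 0.5516

The evidence strengthens our belief in H.
Prior: 0.2849 → Posterior: 0.5516


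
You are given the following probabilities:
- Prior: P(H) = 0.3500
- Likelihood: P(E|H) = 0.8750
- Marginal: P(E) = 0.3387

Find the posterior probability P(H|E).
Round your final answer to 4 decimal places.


Using Bayes' theorem:

P(H|E) = P(E|H) × P(H) / P(E)
       = 0.8750 × 0.3500 / 0.3387
       = 0.30625000 / 0.3387
       = 0.9042

The evidence strengthens our belief in H.
Prior: 0.3500 → Posterior: 0.9042


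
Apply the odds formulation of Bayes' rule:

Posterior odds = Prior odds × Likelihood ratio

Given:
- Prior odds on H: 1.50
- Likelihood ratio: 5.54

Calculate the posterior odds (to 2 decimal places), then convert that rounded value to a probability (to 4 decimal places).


Step 1: Calculate posterior odds
Posterior odds = Prior odds × LR
               = 1.50 × 5.54
               = 8.31

Step 2: Convert to probability
P(H|E) = Posterior odds / (1 + Posterior odds)
       = 8.31 / (1 + 8.31)
       = 8.31 / 9.31
       = 0.8926

The evidence increased P(H) from 0.6000 to 0.8926.


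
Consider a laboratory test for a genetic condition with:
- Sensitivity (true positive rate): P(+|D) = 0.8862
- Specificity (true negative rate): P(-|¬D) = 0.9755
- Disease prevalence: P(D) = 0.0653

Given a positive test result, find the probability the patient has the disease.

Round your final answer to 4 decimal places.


Let D = has disease, + = positive test

Given:
- P(D) = 0.0653 (prevalence)
- P(+|D) = 0.8862 (sensitivity)
- P(-|¬D) = 0.9755 (specificity)
- P(+|¬D) = 0.0245 (false positive rate = 1 - specificity)

Step 1: Find P(+)
P(+) = P(+|D)P(D) + P(+|¬D)P(¬D)
     = 0.8862 × 0.0653 + 0.0245 × 0.9347
     = 0.05786886 + 0.02290015
     = 0.08076901

Step 2: Apply Bayes' theorem for P(D|+)
P(D|+) = P(+|D)P(D) / P(+)
       = 0.05786886 / 0.08076901
       = 0.7165


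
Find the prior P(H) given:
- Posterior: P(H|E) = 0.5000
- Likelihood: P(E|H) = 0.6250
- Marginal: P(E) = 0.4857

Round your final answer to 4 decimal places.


From Bayes' theorem: P(H|E) = P(E|H) × P(H) / P(E)

Rearranging for P(H):
P(H) = P(H|E) × P(E) / P(E|H)
     = 0.5000 × 0.4857 / 0.6250
     = 0.24285000 / 0.6250
     = 0.3886


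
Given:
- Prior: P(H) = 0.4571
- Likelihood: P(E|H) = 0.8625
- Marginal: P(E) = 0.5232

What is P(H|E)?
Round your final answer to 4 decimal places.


Using Bayes' theorem:

P(H|E) = P(E|H) × P(H) / P(E)
       = 0.8625 × 0.4571 / 0.5232
       = 0.39424875 / 0.5232
       = 0.7535

The evidence strengthens our belief in H.
Prior: 0.4571 → Posterior: 0.7535


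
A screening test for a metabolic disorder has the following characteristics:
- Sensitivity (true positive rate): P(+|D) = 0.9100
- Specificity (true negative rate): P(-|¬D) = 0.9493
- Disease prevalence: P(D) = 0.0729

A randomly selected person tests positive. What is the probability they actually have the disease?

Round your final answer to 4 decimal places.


Let D = has disease, + = positive test

Given:
- P(D) = 0.0729 (prevalence)
- P(+|D) = 0.9100 (sensitivity)
- P(-|¬D) = 0.9493 (specificity)
- P(+|¬D) = 0.0507 (false positive rate = 1 - specificity)

Step 1: Find P(+)
P(+) = P(+|D)P(D) + P(+|¬D)P(¬D)
     = 0.9100 × 0.0729 + 0.0507 × 0.9271
     = 0.06633900 + 0.04700397
     = 0.11334297

Step 2: Apply Bayes' theorem for P(D|+)
P(D|+) = P(+|D)P(D) / P(+)
       = 0.06633900 / 0.11334297
       = 0.5853


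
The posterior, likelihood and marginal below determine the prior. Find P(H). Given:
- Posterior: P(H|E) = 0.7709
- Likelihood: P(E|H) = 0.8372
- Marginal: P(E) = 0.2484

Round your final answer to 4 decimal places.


From Bayes' theorem: P(H|E) = P(E|H) × P(H) / P(E)

Rearranging for P(H):
P(H) = P(H|E) × P(E) / P(E|H)
     = 0.7709 × 0.2484 / 0.8372
     = 0.19149156 / 0.8372
     = 0.2287


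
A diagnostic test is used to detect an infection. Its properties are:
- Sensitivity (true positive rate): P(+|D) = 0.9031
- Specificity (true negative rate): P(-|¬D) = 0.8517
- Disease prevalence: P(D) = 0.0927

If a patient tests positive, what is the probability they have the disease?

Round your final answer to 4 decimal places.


Let D = has disease, + = positive test

Given:
- P(D) = 0.0927 (prevalence)
- P(+|D) = 0.9031 (sensitivity)
- P(-|¬D) = 0.8517 (specificity)
- P(+|¬D) = 0.1483 (false positive rate = 1 - specificity)

Step 1: Find P(+)
P(+) = P(+|D)P(D) + P(+|¬D)P(¬D)
     = 0.9031 × 0.0927 + 0.1483 × 0.9073
     = 0.08371737 + 0.13455259
     = 0.21826996

Step 2: Apply Bayes' theorem for P(D|+)
P(D|+) = P(+|D)P(D) / P(+)
       = 0.08371737 / 0.21826996
       = 0.3835


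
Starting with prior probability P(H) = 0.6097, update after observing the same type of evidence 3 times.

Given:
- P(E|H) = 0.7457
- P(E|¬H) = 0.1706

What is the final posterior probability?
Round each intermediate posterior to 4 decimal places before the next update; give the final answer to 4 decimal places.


Sequential Bayesian updating:

Initial prior: P(H) = 0.6097

Update 1:
  P(E) = 0.7457 × 0.6097 + 0.1706 × 0.3903 = 0.45465329 + 0.06658518 = 0.52123847
  P(H|E) = 0.45465329 / 0.52123847 = 0.8723

Update 2:
  P(E) = 0.7457 × 0.8723 + 0.1706 × 0.1277 = 0.65047411 + 0.02178562 = 0.67225973
  P(H|E) = 0.65047411 / 0.67225973 = 0.9676

Update 3:
  P(E) = 0.7457 × 0.9676 + 0.1706 × 0.0324 = 0.72153932 + 0.00552744 = 0.72706676
  P(H|E) = 0.72153932 / 0.72706676 = 0.9924

Final posterior: 0.9924


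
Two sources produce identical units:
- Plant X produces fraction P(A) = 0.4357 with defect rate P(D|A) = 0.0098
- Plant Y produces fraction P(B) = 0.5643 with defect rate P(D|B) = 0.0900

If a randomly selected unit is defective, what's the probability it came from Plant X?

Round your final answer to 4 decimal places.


Let A = from Plant X, D = defective

Given:
- P(A) = 0.4357, P(B) = 0.5643
- P(D|A) = 0.0098, P(D|B) = 0.0900

Step 1: Find P(D)
P(D) = P(D|A)P(A) + P(D|B)P(B)
     = 0.0098 × 0.4357 + 0.0900 × 0.5643
     = 0.00426986 + 0.05078700
     = 0.05505686

Step 2: Apply Bayes' theorem
P(A|D) = P(D|A)P(A) / P(D)
       = 0.00426986 / 0.05505686
       = 0.0776


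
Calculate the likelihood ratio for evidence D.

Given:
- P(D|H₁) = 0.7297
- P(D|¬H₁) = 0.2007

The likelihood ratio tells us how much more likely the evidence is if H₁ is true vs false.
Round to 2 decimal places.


Likelihood Ratio (LR) = P(D|H₁) / P(D|¬H₁)

LR = 0.7297 / 0.2007
   = 3.64

The evidence is 3.64 times more likely if H₁ is true than if H₁ is false.
Because LR exceeds 1, D is evidence for H₁.


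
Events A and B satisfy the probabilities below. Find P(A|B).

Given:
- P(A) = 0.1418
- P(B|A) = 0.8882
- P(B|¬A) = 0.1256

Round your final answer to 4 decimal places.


Bayes' theorem: P(A|B) = P(B|A) × P(A) / P(B)

Step 1: Calculate P(B) using law of total probability
P(B) = P(B|A)P(A) + P(B|¬A)P(¬A)
     = 0.8882 × 0.1418 + 0.1256 × 0.8582
     = 0.12594676 + 0.10778992
     = 0.23373668

Step 2: Apply Bayes' theorem
P(A|B) = P(B|A) × P(A) / P(B)
       = 0.12594676 / 0.23373668
       = 0.5388


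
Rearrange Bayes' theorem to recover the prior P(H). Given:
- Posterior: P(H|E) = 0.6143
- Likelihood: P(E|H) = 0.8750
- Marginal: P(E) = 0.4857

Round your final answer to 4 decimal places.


From Bayes' theorem: P(H|E) = P(E|H) × P(H) / P(E)

Rearranging for P(H):
P(H) = P(H|E) × P(E) / P(E|H)
     = 0.6143 × 0.4857 / 0.8750
     = 0.29836551 / 0.8750
     = 0.3410


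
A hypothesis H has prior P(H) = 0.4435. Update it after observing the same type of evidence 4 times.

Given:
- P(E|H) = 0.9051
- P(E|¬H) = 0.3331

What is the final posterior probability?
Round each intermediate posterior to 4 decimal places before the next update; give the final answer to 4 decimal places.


Sequential Bayesian updating:

Initial prior: P(H) = 0.4435

Update 1:
  P(E) = 0.9051 × 0.4435 + 0.3331 × 0.5565 = 0.40141185 + 0.18537015 = 0.58678200
  P(H|E) = 0.40141185 / 0.58678200 = 0.6841

Update 2:
  P(E) = 0.9051 × 0.6841 + 0.3331 × 0.3159 = 0.61917891 + 0.10522629 = 0.72440520
  P(H|E) = 0.61917891 / 0.72440520 = 0.8547

Update 3:
  P(E) = 0.9051 × 0.8547 + 0.3331 × 0.1453 = 0.77358897 + 0.04839943 = 0.82198840
  P(H|E) = 0.77358897 / 0.82198840 = 0.9411

Update 4:
  P(E) = 0.9051 × 0.9411 + 0.3331 × 0.0589 = 0.85178961 + 0.01961959 = 0.87140920
  P(H|E) = 0.85178961 / 0.87140920 = 0.9775

Final posterior: 0.9775


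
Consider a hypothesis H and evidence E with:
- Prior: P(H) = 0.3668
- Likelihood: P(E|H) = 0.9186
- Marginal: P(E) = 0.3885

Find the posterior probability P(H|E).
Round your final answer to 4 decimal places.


Using Bayes' theorem:

P(H|E) = P(E|H) × P(H) / P(E)
       = 0.9186 × 0.3668 / 0.3885
       = 0.33694248 / 0.3885
       = 0.8673

The evidence strengthens our belief in H.
Prior: 0.3668 → Posterior: 0.8673


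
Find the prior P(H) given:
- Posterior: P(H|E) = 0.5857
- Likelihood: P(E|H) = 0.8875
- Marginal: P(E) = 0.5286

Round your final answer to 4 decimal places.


From Bayes' theorem: P(H|E) = P(E|H) × P(H) / P(E)

Rearranging for P(H):
P(H) = P(H|E) × P(E) / P(E|H)
     = 0.5857 × 0.5286 / 0.8875
     = 0.30960102 / 0.8875
     = 0.3488


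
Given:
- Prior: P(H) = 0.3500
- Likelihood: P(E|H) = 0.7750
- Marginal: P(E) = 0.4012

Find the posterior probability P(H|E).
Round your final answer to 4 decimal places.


Using Bayes' theorem:

P(H|E) = P(E|H) × P(H) / P(E)
       = 0.7750 × 0.3500 / 0.4012
       = 0.27125000 / 0.4012
       = 0.6761

The evidence strengthens our belief in H.
Prior: 0.3500 → Posterior: 0.6761


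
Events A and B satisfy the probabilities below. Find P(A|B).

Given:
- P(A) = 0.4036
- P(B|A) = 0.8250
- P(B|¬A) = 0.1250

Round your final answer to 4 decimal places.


Bayes' theorem: P(A|B) = P(B|A) × P(A) / P(B)

Step 1: Calculate P(B) using law of total probability
P(B) = P(B|A)P(A) + P(B|¬A)P(¬A)
     = 0.8250 × 0.4036 + 0.1250 × 0.5964
     = 0.33297000 + 0.07455000
     = 0.40752000

Step 2: Apply Bayes' theorem
P(A|B) = P(B|A) × P(A) / P(B)
       = 0.33297000 / 0.40752000
       = 0.8171


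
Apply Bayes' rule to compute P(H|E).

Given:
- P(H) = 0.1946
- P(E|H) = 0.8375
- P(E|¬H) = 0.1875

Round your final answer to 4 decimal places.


Bayes' theorem: P(H|E) = P(E|H) × P(H) / P(E)

Step 1: Calculate P(E) using law of total probability
P(E) = P(E|H)P(H) + P(E|¬H)P(¬H)
     = 0.8375 × 0.1946 + 0.1875 × 0.8054
     = 0.16297750 + 0.15101250
     = 0.31399000

Step 2: Apply Bayes' theorem
P(H|E) = P(E|H) × P(H) / P(E)
       = 0.16297750 / 0.31399000
       = 0.5191


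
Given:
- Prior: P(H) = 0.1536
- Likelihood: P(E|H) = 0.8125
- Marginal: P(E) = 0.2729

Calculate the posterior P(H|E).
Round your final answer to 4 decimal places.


Using Bayes' theorem:

P(H|E) = P(E|H) × P(H) / P(E)
       = 0.8125 × 0.1536 / 0.2729
       = 0.12480000 / 0.2729
       = 0.4573

The evidence strengthens our belief in H.
Prior: 0.1536 → Posterior: 0.4573


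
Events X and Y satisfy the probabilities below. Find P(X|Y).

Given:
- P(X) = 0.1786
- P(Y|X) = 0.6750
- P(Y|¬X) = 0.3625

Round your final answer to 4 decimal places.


Bayes' theorem: P(X|Y) = P(Y|X) × P(X) / P(Y)

Step 1: Calculate P(Y) using law of total probability
P(Y) = P(Y|X)P(X) + P(Y|¬X)P(¬X)
     = 0.6750 × 0.1786 + 0.3625 × 0.8214
     = 0.12055500 + 0.29775750
     = 0.41831250

Step 2: Apply Bayes' theorem
P(X|Y) = P(Y|X) × P(X) / P(Y)
       = 0.12055500 / 0.41831250
       = 0.2882


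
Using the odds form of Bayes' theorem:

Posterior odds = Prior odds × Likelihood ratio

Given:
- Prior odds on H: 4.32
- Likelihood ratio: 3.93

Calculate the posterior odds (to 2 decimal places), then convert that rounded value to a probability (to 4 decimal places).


Step 1: Calculate posterior odds
Posterior odds = Prior odds × LR
               = 4.32 × 3.93
               = 16.98

Step 2: Convert to probability
P(H|E) = Posterior odds / (1 + Posterior odds)
       = 16.98 / (1 + 16.98)
       = 16.98 / 17.98
       = 0.9444

The evidence increased P(H) from 0.8120 to 0.9444.


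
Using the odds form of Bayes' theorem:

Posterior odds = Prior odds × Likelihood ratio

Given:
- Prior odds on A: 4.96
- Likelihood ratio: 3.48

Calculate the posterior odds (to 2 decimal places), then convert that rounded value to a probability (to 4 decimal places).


Step 1: Calculate posterior odds
Posterior odds = Prior odds × LR
               = 4.96 × 3.48
               = 17.26

Step 2: Convert to probability
P(A|E) = Posterior odds / (1 + Posterior odds)
       = 17.26 / (1 + 17.26)
       = 17.26 / 18.26
       = 0.9452

The evidence increased P(A) from 0.8322 to 0.9452.


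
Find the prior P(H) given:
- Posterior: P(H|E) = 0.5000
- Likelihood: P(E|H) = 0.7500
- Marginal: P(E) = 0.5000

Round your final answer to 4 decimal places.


From Bayes' theorem: P(H|E) = P(E|H) × P(H) / P(E)

Rearranging for P(H):
P(H) = P(H|E) × P(E) / P(E|H)
     = 0.5000 × 0.5000 / 0.7500
     = 0.25000000 / 0.7500
     = 0.3333


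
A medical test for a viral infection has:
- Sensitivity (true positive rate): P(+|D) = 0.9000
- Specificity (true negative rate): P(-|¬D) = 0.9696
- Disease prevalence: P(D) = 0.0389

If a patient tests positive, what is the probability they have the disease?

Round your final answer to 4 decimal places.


Let D = has disease, + = positive test

Given:
- P(D) = 0.0389 (prevalence)
- P(+|D) = 0.9000 (sensitivity)
- P(-|¬D) = 0.9696 (specificity)
- P(+|¬D) = 0.0304 (false positive rate = 1 - specificity)

Step 1: Find P(+)
P(+) = P(+|D)P(D) + P(+|¬D)P(¬D)
     = 0.9000 × 0.0389 + 0.0304 × 0.9611
     = 0.03501000 + 0.02921744
     = 0.06422744

Step 2: Apply Bayes' theorem for P(D|+)
P(D|+) = P(+|D)P(D) / P(+)
       = 0.03501000 / 0.06422744
       = 0.5451


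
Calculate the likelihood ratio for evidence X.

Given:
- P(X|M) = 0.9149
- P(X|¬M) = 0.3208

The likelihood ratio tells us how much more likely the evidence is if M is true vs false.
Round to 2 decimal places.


Likelihood Ratio (LR) = P(X|M) / P(X|¬M)

LR = 0.9149 / 0.3208
   = 2.85

The evidence is 2.85 times more likely if M is true than if M is false.
LR > 1, so observing X raises the odds in favor of M.


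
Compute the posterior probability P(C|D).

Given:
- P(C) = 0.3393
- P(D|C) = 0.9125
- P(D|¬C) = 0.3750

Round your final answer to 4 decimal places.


Bayes' theorem: P(C|D) = P(D|C) × P(C) / P(D)

Step 1: Calculate P(D) using law of total probability
P(D) = P(D|C)P(C) + P(D|¬C)P(¬C)
     = 0.9125 × 0.3393 + 0.3750 × 0.6607
     = 0.30961125 + 0.24776250
     = 0.55737375

Step 2: Apply Bayes' theorem
P(C|D) = P(D|C) × P(C) / P(D)
       = 0.30961125 / 0.55737375
       = 0.5555


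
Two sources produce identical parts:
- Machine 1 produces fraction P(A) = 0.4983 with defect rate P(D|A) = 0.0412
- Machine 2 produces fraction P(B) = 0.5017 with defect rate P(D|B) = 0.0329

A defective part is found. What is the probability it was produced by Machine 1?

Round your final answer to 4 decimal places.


Let A = from Machine 1, D = defective

Given:
- P(A) = 0.4983, P(B) = 0.5017
- P(D|A) = 0.0412, P(D|B) = 0.0329

Step 1: Find P(D)
P(D) = P(D|A)P(A) + P(D|B)P(B)
     = 0.0412 × 0.4983 + 0.0329 × 0.5017
     = 0.02052996 + 0.01650593
     = 0.03703589

Step 2: Apply Bayes' theorem
P(A|D) = P(D|A)P(A) / P(D)
       = 0.02052996 / 0.03703589
       = 0.5543
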